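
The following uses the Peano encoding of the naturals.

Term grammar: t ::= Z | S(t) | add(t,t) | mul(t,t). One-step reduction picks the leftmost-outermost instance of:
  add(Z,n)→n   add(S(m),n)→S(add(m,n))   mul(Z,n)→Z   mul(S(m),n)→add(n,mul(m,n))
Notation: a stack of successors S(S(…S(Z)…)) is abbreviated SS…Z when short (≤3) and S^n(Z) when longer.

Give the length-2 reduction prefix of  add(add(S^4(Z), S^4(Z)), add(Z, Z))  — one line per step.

Answer: after 2 steps: S(add(add(SSSZ, S^4(Z)), add(Z, Z)))

Reduction:
  start: add(add(S^4(Z), S^4(Z)), add(Z, Z))
  →1  add(S(add(SSSZ, S^4(Z))), add(Z, Z))
  →2  S(add(add(SSSZ, S^4(Z)), add(Z, Z)))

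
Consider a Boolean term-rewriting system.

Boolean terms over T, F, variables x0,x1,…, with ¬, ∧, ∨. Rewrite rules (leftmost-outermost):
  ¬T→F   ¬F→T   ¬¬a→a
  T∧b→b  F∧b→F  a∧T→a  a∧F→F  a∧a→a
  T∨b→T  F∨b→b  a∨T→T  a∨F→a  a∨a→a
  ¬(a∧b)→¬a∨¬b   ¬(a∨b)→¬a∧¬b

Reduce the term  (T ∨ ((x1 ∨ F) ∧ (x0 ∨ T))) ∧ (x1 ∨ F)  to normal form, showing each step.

Answer: normal form = x1  (in 3 steps)

Reduction:
  start: (T ∨ ((x1 ∨ F) ∧ (x0 ∨ T))) ∧ (x1 ∨ F)
  [1] T ∧ (x1 ∨ F)
  [2] x1 ∨ F
  [3] x1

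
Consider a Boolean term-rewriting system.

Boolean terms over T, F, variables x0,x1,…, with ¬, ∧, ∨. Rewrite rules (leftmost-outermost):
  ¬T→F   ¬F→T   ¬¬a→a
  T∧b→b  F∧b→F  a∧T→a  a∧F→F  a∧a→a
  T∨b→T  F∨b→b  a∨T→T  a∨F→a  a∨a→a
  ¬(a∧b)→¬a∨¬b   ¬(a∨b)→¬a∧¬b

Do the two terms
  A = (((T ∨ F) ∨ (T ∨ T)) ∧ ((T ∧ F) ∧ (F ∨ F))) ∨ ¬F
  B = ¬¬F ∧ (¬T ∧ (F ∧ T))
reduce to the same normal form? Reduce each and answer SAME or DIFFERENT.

Term A:
  start: (((T ∨ F) ∨ (T ∨ T)) ∧ ((T ∧ F) ∧ (F ∨ F))) ∨ ¬F
  [1] ((T ∨ (T ∨ T)) ∧ ((T ∧ F) ∧ (F ∨ F))) ∨ ¬F
  [2] (T ∧ ((T ∧ F) ∧ (F ∨ F))) ∨ ¬F
  [3] ((T ∧ F) ∧ (F ∨ F)) ∨ ¬F
  [4] (F ∧ (F ∨ F)) ∨ ¬F
  [5] F ∨ ¬F
  [6] ¬F
  [7] T

Term B:
  start: ¬¬F ∧ (¬T ∧ (F ∧ T))
  [1] F ∧ (¬T ∧ (F ∧ T))
  [2] F

Answer: DIFFERENT — A ⇓ T, B ⇓ F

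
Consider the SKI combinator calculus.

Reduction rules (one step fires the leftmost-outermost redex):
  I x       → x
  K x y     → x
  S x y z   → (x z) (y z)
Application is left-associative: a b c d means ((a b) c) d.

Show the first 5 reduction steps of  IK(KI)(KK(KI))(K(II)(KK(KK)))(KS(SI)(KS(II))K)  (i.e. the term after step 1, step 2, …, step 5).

  start: IK(KI)(KK(KI))(K(II)(KK(KK)))(KS(SI)(KS(II))K)
  step 1: K(KI)(KK(KI))(K(II)(KK(KK)))(KS(SI)(KS(II))K)
  step 2: KI(K(II)(KK(KK)))(KS(SI)(KS(II))K)
  step 3: I(KS(SI)(KS(II))K)
  step 4: KS(SI)(KS(II))K
  step 5: S(KS(II))K

Answer: after 5 steps: S(KS(II))K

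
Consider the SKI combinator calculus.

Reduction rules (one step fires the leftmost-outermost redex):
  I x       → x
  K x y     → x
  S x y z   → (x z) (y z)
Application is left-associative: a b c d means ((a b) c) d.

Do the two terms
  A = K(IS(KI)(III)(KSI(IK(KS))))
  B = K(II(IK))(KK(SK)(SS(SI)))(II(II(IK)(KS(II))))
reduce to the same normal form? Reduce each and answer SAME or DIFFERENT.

Answer: DIFFERENT — A ⇓ K(S(K(KS))), B ⇓ K(KS)

Working:
Term A:
  start: K(IS(KI)(III)(KSI(IK(KS))))
  →1  K(S(KI)(III)(KSI(IK(KS))))
  →2  K(KI(KSI(IK(KS)))(III(KSI(IK(KS)))))
  →3  K(I(III(KSI(IK(KS)))))
  →4  K(III(KSI(IK(KS))))
  →5  K(II(KSI(IK(KS))))
  →6  K(I(KSI(IK(KS))))
  →7  K(KSI(IK(KS)))
  →8  K(S(IK(KS)))
  →9  K(S(K(KS)))

Term B:
  start: K(II(IK))(KK(SK)(SS(SI)))(II(II(IK)(KS(II))))
  →1  II(IK)(II(II(IK)(KS(II))))
  →2  I(IK)(II(II(IK)(KS(II))))
  →3  IK(II(II(IK)(KS(II))))
  →4  K(II(II(IK)(KS(II))))
  →5  K(I(II(IK)(KS(II))))
  →6  K(II(IK)(KS(II)))
  →7  K(I(IK)(KS(II)))
  →8  K(IK(KS(II)))
  →9  K(K(KS(II)))
  →10  K(KS)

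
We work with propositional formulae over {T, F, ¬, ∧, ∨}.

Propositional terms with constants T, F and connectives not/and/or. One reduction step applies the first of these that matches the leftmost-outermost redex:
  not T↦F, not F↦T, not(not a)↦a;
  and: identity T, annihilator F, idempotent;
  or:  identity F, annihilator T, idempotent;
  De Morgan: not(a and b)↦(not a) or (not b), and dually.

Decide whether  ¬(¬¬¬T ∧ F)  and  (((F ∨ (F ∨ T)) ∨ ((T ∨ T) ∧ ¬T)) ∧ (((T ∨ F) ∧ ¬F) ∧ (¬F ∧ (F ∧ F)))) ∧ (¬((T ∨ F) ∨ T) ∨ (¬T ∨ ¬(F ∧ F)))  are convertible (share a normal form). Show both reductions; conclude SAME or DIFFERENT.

Answer: DIFFERENT — A ⇓ T, B ⇓ F

Derivation:
Term A:
  start: ¬(¬¬¬T ∧ F)
  step 1: ¬¬¬¬T ∨ ¬F
  step 2: ¬¬T ∨ ¬F
  step 3: T ∨ ¬F
  step 4: T

Term B:
  start: (((F ∨ (F ∨ T)) ∨ ((T ∨ T) ∧ ¬T)) ∧ (((T ∨ F) ∧ ¬F) ∧ (¬F ∧ (F ∧ F)))) ∧ (¬((T ∨ F) ∨ T) ∨ (¬T ∨ ¬(F ∧ F)))
  step 1: (((F ∨ T) ∨ ((T ∨ T) ∧ ¬T)) ∧ (((T ∨ F) ∧ ¬F) ∧ (¬F ∧ (F ∧ F)))) ∧ (¬((T ∨ F) ∨ T) ∨ (¬T ∨ ¬(F ∧ F)))
  step 2: ((T ∨ ((T ∨ T) ∧ ¬T)) ∧ (((T ∨ F) ∧ ¬F) ∧ (¬F ∧ (F ∧ F)))) ∧ (¬((T ∨ F) ∨ T) ∨ (¬T ∨ ¬(F ∧ F)))
  step 3: (T ∧ (((T ∨ F) ∧ ¬F) ∧ (¬F ∧ (F ∧ F)))) ∧ (¬((T ∨ F) ∨ T) ∨ (¬T ∨ ¬(F ∧ F)))
  step 4: (((T ∨ F) ∧ ¬F) ∧ (¬F ∧ (F ∧ F))) ∧ (¬((T ∨ F) ∨ T) ∨ (¬T ∨ ¬(F ∧ F)))
  step 5: ((T ∧ ¬F) ∧ (¬F ∧ (F ∧ F))) ∧ (¬((T ∨ F) ∨ T) ∨ (¬T ∨ ¬(F ∧ F)))
  step 6: (¬F ∧ (¬F ∧ (F ∧ F))) ∧ (¬((T ∨ F) ∨ T) ∨ (¬T ∨ ¬(F ∧ F)))
  step 7: (T ∧ (¬F ∧ (F ∧ F))) ∧ (¬((T ∨ F) ∨ T) ∨ (¬T ∨ ¬(F ∧ F)))
  step 8: (¬F ∧ (F ∧ F)) ∧ (¬((T ∨ F) ∨ T) ∨ (¬T ∨ ¬(F ∧ F)))
  step 9: (T ∧ (F ∧ F)) ∧ (¬((T ∨ F) ∨ T) ∨ (¬T ∨ ¬(F ∧ F)))
  step 10: (F ∧ F) ∧ (¬((T ∨ F) ∨ T) ∨ (¬T ∨ ¬(F ∧ F)))
  step 11: F ∧ (¬((T ∨ F) ∨ T) ∨ (¬T ∨ ¬(F ∧ F)))
  step 12: F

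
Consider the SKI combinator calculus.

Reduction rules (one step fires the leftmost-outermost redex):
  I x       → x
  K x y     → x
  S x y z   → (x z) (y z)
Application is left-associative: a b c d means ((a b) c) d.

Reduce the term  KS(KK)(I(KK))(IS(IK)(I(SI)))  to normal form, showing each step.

Answer: normal form = S(KK)(SK(SI))  (in 5 steps)

Derivation:
  start: KS(KK)(I(KK))(IS(IK)(I(SI)))
  [1] S(I(KK))(IS(IK)(I(SI)))
  [2] S(KK)(IS(IK)(I(SI)))
  [3] S(KK)(S(IK)(I(SI)))
  [4] S(KK)(SK(I(SI)))
  [5] S(KK)(SK(SI))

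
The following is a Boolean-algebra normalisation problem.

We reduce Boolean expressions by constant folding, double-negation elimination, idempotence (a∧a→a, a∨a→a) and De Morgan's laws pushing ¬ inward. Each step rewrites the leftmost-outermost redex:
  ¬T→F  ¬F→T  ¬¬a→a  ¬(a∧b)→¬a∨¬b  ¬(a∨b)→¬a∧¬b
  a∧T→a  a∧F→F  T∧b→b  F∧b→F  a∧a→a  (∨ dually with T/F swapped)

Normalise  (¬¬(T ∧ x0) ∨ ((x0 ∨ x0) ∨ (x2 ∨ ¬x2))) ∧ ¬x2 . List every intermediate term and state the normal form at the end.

Answer: normal form = (x0 ∨ (x0 ∨ (x2 ∨ ¬x2))) ∧ ¬x2  (in 3 steps)

Working:
  start: (¬¬(T ∧ x0) ∨ ((x0 ∨ x0) ∨ (x2 ∨ ¬x2))) ∧ ¬x2
  [1] ((T ∧ x0) ∨ ((x0 ∨ x0) ∨ (x2 ∨ ¬x2))) ∧ ¬x2
  [2] (x0 ∨ ((x0 ∨ x0) ∨ (x2 ∨ ¬x2))) ∧ ¬x2
  [3] (x0 ∨ (x0 ∨ (x2 ∨ ¬x2))) ∧ ¬x2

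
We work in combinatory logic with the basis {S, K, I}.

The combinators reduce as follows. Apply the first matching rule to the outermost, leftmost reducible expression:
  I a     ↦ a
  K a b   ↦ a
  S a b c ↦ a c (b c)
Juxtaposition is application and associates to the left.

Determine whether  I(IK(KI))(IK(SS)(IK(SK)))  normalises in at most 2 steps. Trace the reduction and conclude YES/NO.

  start: I(IK(KI))(IK(SS)(IK(SK)))
  step 1: IK(KI)(IK(SS)(IK(SK)))
  step 2: K(KI)(IK(SS)(IK(SK)))

Answer: NO — after 2 steps the term is K(KI)(IK(SS)(IK(SK))), not yet normal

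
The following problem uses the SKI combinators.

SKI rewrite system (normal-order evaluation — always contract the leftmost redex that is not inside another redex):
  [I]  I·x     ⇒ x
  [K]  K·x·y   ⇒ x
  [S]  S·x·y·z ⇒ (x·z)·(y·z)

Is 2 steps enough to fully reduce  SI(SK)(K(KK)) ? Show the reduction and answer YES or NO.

Answer: NO — after 2 steps the term is K(KK)(SK(K(KK))), not yet normal

Working:
  start: SI(SK)(K(KK))
  →1  I(K(KK))(SK(K(KK)))
  →2  K(KK)(SK(K(KK)))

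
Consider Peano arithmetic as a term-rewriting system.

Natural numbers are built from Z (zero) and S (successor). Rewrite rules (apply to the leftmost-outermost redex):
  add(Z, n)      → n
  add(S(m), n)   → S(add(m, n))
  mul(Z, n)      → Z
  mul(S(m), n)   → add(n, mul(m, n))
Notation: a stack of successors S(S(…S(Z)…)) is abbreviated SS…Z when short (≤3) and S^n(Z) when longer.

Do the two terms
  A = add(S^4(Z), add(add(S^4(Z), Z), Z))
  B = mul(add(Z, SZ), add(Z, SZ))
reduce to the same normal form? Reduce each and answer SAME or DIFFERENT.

Answer: DIFFERENT — A ⇓ S^8(Z), B ⇓ SZ

Working:
Term A:
  start: add(S^4(Z), add(add(S^4(Z), Z), Z))
  [1] S(add(SSSZ, add(add(S^4(Z), Z), Z)))
  [2] S(S(add(SSZ, add(add(S^4(Z), Z), Z))))
  [3] S(S(S(add(SZ, add(add(S^4(Z), Z), Z)))))
  [4] S(S(S(S(add(Z, add(add(S^4(Z), Z), Z))))))
  [5] S(S(S(S(add(add(S^4(Z), Z), Z)))))
  [6] S(S(S(S(add(S(add(SSSZ, Z)), Z)))))
  [7] S(S(S(S(S(add(add(SSSZ, Z), Z))))))
  [8] S(S(S(S(S(add(S(add(SSZ, Z)), Z))))))
  [9] S(S(S(S(S(S(add(add(SSZ, Z), Z)))))))
  [10] S(S(S(S(S(S(add(S(add(SZ, Z)), Z)))))))
  [11] S(S(S(S(S(S(S(add(add(SZ, Z), Z))))))))
  [12] S(S(S(S(S(S(S(add(S(add(Z, Z)), Z))))))))
  [13] S(S(S(S(S(S(S(S(add(add(Z, Z), Z)))))))))
  [14] S(S(S(S(S(S(S(S(add(Z, Z)))))))))
  [15] S^8(Z)

Term B:
  start: mul(add(Z, SZ), add(Z, SZ))
  [1] mul(SZ, add(Z, SZ))
  [2] add(add(Z, SZ), mul(Z, add(Z, SZ)))
  [3] add(SZ, mul(Z, add(Z, SZ)))
  [4] S(add(Z, mul(Z, add(Z, SZ))))
  [5] S(mul(Z, add(Z, SZ)))
  [6] SZ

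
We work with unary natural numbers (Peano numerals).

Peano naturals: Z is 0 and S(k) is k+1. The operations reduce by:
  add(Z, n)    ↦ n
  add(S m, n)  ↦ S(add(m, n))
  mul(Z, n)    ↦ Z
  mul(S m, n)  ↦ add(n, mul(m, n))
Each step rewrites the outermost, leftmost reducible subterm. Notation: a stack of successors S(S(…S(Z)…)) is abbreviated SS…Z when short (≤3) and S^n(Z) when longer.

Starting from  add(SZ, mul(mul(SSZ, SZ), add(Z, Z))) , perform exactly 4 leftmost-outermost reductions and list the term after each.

Answer: after 4 steps: S(mul(S(add(Z, mul(SZ, SZ))), add(Z, Z)))

Working:
  start: add(SZ, mul(mul(SSZ, SZ), add(Z, Z)))
  →1  S(add(Z, mul(mul(SSZ, SZ), add(Z, Z))))
  →2  S(mul(mul(SSZ, SZ), add(Z, Z)))
  →3  S(mul(add(SZ, mul(SZ, SZ)), add(Z, Z)))
  →4  S(mul(S(add(Z, mul(SZ, SZ))), add(Z, Z)))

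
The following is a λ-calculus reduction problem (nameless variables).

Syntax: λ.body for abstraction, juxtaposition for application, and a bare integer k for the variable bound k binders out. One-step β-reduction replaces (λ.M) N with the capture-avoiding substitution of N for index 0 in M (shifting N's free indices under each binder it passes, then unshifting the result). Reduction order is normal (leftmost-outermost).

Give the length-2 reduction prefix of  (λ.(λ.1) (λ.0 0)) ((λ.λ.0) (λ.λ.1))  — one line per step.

Answer: after 2 steps: (λ.λ.0) (λ.λ.1)

Derivation:
  start: (λ.(λ.1) (λ.0 0)) ((λ.λ.0) (λ.λ.1))
  [1] (λ.(λ.λ.0) (λ.λ.1)) (λ.0 0)
  [2] (λ.λ.0) (λ.λ.1)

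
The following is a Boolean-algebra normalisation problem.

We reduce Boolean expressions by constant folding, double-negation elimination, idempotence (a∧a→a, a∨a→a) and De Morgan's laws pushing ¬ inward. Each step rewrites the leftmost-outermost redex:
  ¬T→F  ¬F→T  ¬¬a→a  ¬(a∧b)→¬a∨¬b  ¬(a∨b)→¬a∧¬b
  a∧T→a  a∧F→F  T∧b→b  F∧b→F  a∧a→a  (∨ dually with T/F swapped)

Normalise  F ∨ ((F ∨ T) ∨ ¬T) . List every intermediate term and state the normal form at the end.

  start: F ∨ ((F ∨ T) ∨ ¬T)
  step 1: (F ∨ T) ∨ ¬T
  step 2: T ∨ ¬T
  step 3: T

Answer: normal form = T  (in 3 steps)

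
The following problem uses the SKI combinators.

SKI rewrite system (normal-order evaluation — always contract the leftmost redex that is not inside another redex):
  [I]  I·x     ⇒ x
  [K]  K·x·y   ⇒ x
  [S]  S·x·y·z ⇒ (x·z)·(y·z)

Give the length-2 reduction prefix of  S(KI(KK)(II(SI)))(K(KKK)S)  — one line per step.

Answer: after 2 steps: S(II(SI))(K(KKK)S)

Derivation:
  start: S(KI(KK)(II(SI)))(K(KKK)S)
  →1  S(I(II(SI)))(K(KKK)S)
  →2  S(II(SI))(K(KKK)S)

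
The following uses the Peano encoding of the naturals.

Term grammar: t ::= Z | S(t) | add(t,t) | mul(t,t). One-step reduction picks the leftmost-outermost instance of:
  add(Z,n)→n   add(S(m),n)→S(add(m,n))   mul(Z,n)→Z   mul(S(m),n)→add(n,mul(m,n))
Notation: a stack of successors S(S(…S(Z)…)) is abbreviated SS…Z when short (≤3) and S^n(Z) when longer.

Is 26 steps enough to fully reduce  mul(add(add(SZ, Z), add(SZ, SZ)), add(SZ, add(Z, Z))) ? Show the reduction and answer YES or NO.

  start: mul(add(add(SZ, Z), add(SZ, SZ)), add(SZ, add(Z, Z)))
  step 1: mul(add(S(add(Z, Z)), add(SZ, SZ)), add(SZ, add(Z, Z)))
  step 2: mul(S(add(add(Z, Z), add(SZ, SZ))), add(SZ, add(Z, Z)))
  step 3: add(add(SZ, add(Z, Z)), mul(add(add(Z, Z), add(SZ, SZ)), add(SZ, add(Z, Z))))
  step 4: add(S(add(Z, add(Z, Z))), mul(add(add(Z, Z), add(SZ, SZ)), add(SZ, add(Z, Z))))
  step 5: S(add(add(Z, add(Z, Z)), mul(add(add(Z, Z), add(SZ, SZ)), add(SZ, add(Z, Z)))))
  step 6: S(add(add(Z, Z), mul(add(add(Z, Z), add(SZ, SZ)), add(SZ, add(Z, Z)))))
  step 7: S(add(Z, mul(add(add(Z, Z), add(SZ, SZ)), add(SZ, add(Z, Z)))))
  step 8: S(mul(add(add(Z, Z), add(SZ, SZ)), add(SZ, add(Z, Z))))
  step 9: S(mul(add(Z, add(SZ, SZ)), add(SZ, add(Z, Z))))
  step 10: S(mul(add(SZ, SZ), add(SZ, add(Z, Z))))
  step 11: S(mul(S(add(Z, SZ)), add(SZ, add(Z, Z))))
  step 12: S(add(add(SZ, add(Z, Z)), mul(add(Z, SZ), add(SZ, add(Z, Z)))))
  step 13: S(add(S(add(Z, add(Z, Z))), mul(add(Z, SZ), add(SZ, add(Z, Z)))))
  step 14: S(S(add(add(Z, add(Z, Z)), mul(add(Z, SZ), add(SZ, add(Z, Z))))))
  step 15: S(S(add(add(Z, Z), mul(add(Z, SZ), add(SZ, add(Z, Z))))))
  step 16: S(S(add(Z, mul(add(Z, SZ), add(SZ, add(Z, Z))))))
  step 17: S(S(mul(add(Z, SZ), add(SZ, add(Z, Z)))))
  step 18: S(S(mul(SZ, add(SZ, add(Z, Z)))))
  step 19: S(S(add(add(SZ, add(Z, Z)), mul(Z, add(SZ, add(Z, Z))))))
  step 20: S(S(add(S(add(Z, add(Z, Z))), mul(Z, add(SZ, add(Z, Z))))))
  step 21: S(S(S(add(add(Z, add(Z, Z)), mul(Z, add(SZ, add(Z, Z)))))))
  step 22: S(S(S(add(add(Z, Z), mul(Z, add(SZ, add(Z, Z)))))))
  step 23: S(S(S(add(Z, mul(Z, add(SZ, add(Z, Z)))))))
  step 24: S(S(S(mul(Z, add(SZ, add(Z, Z))))))
  step 25: SSSZ

Answer: YES — reaches normal form SSSZ in 25 ≤ 26 steps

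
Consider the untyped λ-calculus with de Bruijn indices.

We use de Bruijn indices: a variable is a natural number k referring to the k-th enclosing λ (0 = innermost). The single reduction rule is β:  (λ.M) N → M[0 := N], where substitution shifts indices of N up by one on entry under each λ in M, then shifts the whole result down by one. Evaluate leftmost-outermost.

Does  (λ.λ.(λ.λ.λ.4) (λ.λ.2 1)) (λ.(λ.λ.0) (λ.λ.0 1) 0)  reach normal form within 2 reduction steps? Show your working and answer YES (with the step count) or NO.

Answer: NO — after 2 steps the term is λ.λ.λ.λ.(λ.λ.0) (λ.λ.0 1) 0, not yet normal

Derivation:
  start: (λ.λ.(λ.λ.λ.4) (λ.λ.2 1)) (λ.(λ.λ.0) (λ.λ.0 1) 0)
  step 1: λ.(λ.λ.λ.λ.(λ.λ.0) (λ.λ.0 1) 0) (λ.λ.2 1)
  step 2: λ.λ.λ.λ.(λ.λ.0) (λ.λ.0 1) 0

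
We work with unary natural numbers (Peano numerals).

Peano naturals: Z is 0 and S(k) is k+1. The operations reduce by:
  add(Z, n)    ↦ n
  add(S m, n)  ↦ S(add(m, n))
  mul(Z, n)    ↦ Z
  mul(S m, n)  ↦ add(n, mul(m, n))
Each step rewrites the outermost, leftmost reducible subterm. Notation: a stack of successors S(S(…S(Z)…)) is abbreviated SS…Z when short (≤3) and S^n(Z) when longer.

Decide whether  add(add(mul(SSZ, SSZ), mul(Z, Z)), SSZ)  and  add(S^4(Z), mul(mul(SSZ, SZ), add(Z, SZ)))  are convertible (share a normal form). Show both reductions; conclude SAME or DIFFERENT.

Answer: SAME — A ⇓ S^6(Z), B ⇓ S^6(Z)

Derivation:
Term A:
  start: add(add(mul(SSZ, SSZ), mul(Z, Z)), SSZ)
  step 1: add(add(add(SSZ, mul(SZ, SSZ)), mul(Z, Z)), SSZ)
  step 2: add(add(S(add(SZ, mul(SZ, SSZ))), mul(Z, Z)), SSZ)
  step 3: add(S(add(add(SZ, mul(SZ, SSZ)), mul(Z, Z))), SSZ)
  step 4: S(add(add(add(SZ, mul(SZ, SSZ)), mul(Z, Z)), SSZ))
  step 5: S(add(add(S(add(Z, mul(SZ, SSZ))), mul(Z, Z)), SSZ))
  step 6: S(add(S(add(add(Z, mul(SZ, SSZ)), mul(Z, Z))), SSZ))
  step 7: S(S(add(add(add(Z, mul(SZ, SSZ)), mul(Z, Z)), SSZ)))
  step 8: S(S(add(add(mul(SZ, SSZ), mul(Z, Z)), SSZ)))
  step 9: S(S(add(add(add(SSZ, mul(Z, SSZ)), mul(Z, Z)), SSZ)))
  step 10: S(S(add(add(S(add(SZ, mul(Z, SSZ))), mul(Z, Z)), SSZ)))
  step 11: S(S(add(S(add(add(SZ, mul(Z, SSZ)), mul(Z, Z))), SSZ)))
  step 12: S(S(S(add(add(add(SZ, mul(Z, SSZ)), mul(Z, Z)), SSZ))))
  step 13: S(S(S(add(add(S(add(Z, mul(Z, SSZ))), mul(Z, Z)), SSZ))))
  step 14: S(S(S(add(S(add(add(Z, mul(Z, SSZ)), mul(Z, Z))), SSZ))))
  step 15: S(S(S(S(add(add(add(Z, mul(Z, SSZ)), mul(Z, Z)), SSZ)))))
  step 16: S(S(S(S(add(add(mul(Z, SSZ), mul(Z, Z)), SSZ)))))
  step 17: S(S(S(S(add(add(Z, mul(Z, Z)), SSZ)))))
  step 18: S(S(S(S(add(mul(Z, Z), SSZ)))))
  step 19: S(S(S(S(add(Z, SSZ)))))
  step 20: S^6(Z)

Term B:
  start: add(S^4(Z), mul(mul(SSZ, SZ), add(Z, SZ)))
  step 1: S(add(SSSZ, mul(mul(SSZ, SZ), add(Z, SZ))))
  step 2: S(S(add(SSZ, mul(mul(SSZ, SZ), add(Z, SZ)))))
  step 3: S(S(S(add(SZ, mul(mul(SSZ, SZ), add(Z, SZ))))))
  step 4: S(S(S(S(add(Z, mul(mul(SSZ, SZ), add(Z, SZ)))))))
  step 5: S(S(S(S(mul(mul(SSZ, SZ), add(Z, SZ))))))
  step 6: S(S(S(S(mul(add(SZ, mul(SZ, SZ)), add(Z, SZ))))))
  step 7: S(S(S(S(mul(S(add(Z, mul(SZ, SZ))), add(Z, SZ))))))
  step 8: S(S(S(S(add(add(Z, SZ), mul(add(Z, mul(SZ, SZ)), add(Z, SZ)))))))
  step 9: S(S(S(S(add(SZ, mul(add(Z, mul(SZ, SZ)), add(Z, SZ)))))))
  step 10: S(S(S(S(S(add(Z, mul(add(Z, mul(SZ, SZ)), add(Z, SZ))))))))
  step 11: S(S(S(S(S(mul(add(Z, mul(SZ, SZ)), add(Z, SZ)))))))
  step 12: S(S(S(S(S(mul(mul(SZ, SZ), add(Z, SZ)))))))
  step 13: S(S(S(S(S(mul(add(SZ, mul(Z, SZ)), add(Z, SZ)))))))
  step 14: S(S(S(S(S(mul(S(add(Z, mul(Z, SZ))), add(Z, SZ)))))))
  step 15: S(S(S(S(S(add(add(Z, SZ), mul(add(Z, mul(Z, SZ)), add(Z, SZ))))))))
  step 16: S(S(S(S(S(add(SZ, mul(add(Z, mul(Z, SZ)), add(Z, SZ))))))))
  step 17: S(S(S(S(S(S(add(Z, mul(add(Z, mul(Z, SZ)), add(Z, SZ)))))))))
  step 18: S(S(S(S(S(S(mul(add(Z, mul(Z, SZ)), add(Z, SZ))))))))
  step 19: S(S(S(S(S(S(mul(mul(Z, SZ), add(Z, SZ))))))))
  step 20: S(S(S(S(S(S(mul(Z, add(Z, SZ))))))))
  step 21: S^6(Z)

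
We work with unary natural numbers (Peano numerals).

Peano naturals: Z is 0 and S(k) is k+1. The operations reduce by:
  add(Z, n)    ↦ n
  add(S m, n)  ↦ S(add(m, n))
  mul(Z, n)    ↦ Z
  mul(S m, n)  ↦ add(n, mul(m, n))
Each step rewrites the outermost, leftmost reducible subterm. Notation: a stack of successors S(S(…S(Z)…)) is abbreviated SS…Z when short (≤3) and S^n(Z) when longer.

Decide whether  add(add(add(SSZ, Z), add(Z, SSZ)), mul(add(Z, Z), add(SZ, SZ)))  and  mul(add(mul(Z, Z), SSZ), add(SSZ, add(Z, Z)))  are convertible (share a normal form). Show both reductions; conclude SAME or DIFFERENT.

Term A:
  start: add(add(add(SSZ, Z), add(Z, SSZ)), mul(add(Z, Z), add(SZ, SZ)))
  step 1: add(add(S(add(SZ, Z)), add(Z, SSZ)), mul(add(Z, Z), add(SZ, SZ)))
  step 2: add(S(add(add(SZ, Z), add(Z, SSZ))), mul(add(Z, Z), add(SZ, SZ)))
  step 3: S(add(add(add(SZ, Z), add(Z, SSZ)), mul(add(Z, Z), add(SZ, SZ))))
  step 4: S(add(add(S(add(Z, Z)), add(Z, SSZ)), mul(add(Z, Z), add(SZ, SZ))))
  step 5: S(add(S(add(add(Z, Z), add(Z, SSZ))), mul(add(Z, Z), add(SZ, SZ))))
  step 6: S(S(add(add(add(Z, Z), add(Z, SSZ)), mul(add(Z, Z), add(SZ, SZ)))))
  step 7: S(S(add(add(Z, add(Z, SSZ)), mul(add(Z, Z), add(SZ, SZ)))))
  step 8: S(S(add(add(Z, SSZ), mul(add(Z, Z), add(SZ, SZ)))))
  step 9: S(S(add(SSZ, mul(add(Z, Z), add(SZ, SZ)))))
  step 10: S(S(S(add(SZ, mul(add(Z, Z), add(SZ, SZ))))))
  step 11: S(S(S(S(add(Z, mul(add(Z, Z), add(SZ, SZ)))))))
  step 12: S(S(S(S(mul(add(Z, Z), add(SZ, SZ))))))
  step 13: S(S(S(S(mul(Z, add(SZ, SZ))))))
  step 14: S^4(Z)

Term B:
  start: mul(add(mul(Z, Z), SSZ), add(SSZ, add(Z, Z)))
  step 1: mul(add(Z, SSZ), add(SSZ, add(Z, Z)))
  step 2: mul(SSZ, add(SSZ, add(Z, Z)))
  step 3: add(add(SSZ, add(Z, Z)), mul(SZ, add(SSZ, add(Z, Z))))
  step 4: add(S(add(SZ, add(Z, Z))), mul(SZ, add(SSZ, add(Z, Z))))
  step 5: S(add(add(SZ, add(Z, Z)), mul(SZ, add(SSZ, add(Z, Z)))))
  step 6: S(add(S(add(Z, add(Z, Z))), mul(SZ, add(SSZ, add(Z, Z)))))
  step 7: S(S(add(add(Z, add(Z, Z)), mul(SZ, add(SSZ, add(Z, Z))))))
  step 8: S(S(add(add(Z, Z), mul(SZ, add(SSZ, add(Z, Z))))))
  step 9: S(S(add(Z, mul(SZ, add(SSZ, add(Z, Z))))))
  step 10: S(S(mul(SZ, add(SSZ, add(Z, Z)))))
  step 11: S(S(add(add(SSZ, add(Z, Z)), mul(Z, add(SSZ, add(Z, Z))))))
  step 12: S(S(add(S(add(SZ, add(Z, Z))), mul(Z, add(SSZ, add(Z, Z))))))
  step 13: S(S(S(add(add(SZ, add(Z, Z)), mul(Z, add(SSZ, add(Z, Z)))))))
  step 14: S(S(S(add(S(add(Z, add(Z, Z))), mul(Z, add(SSZ, add(Z, Z)))))))
  step 15: S(S(S(S(add(add(Z, add(Z, Z)), mul(Z, add(SSZ, add(Z, Z))))))))
  step 16: S(S(S(S(add(add(Z, Z), mul(Z, add(SSZ, add(Z, Z))))))))
  step 17: S(S(S(S(add(Z, mul(Z, add(SSZ, add(Z, Z))))))))
  step 18: S(S(S(S(mul(Z, add(SSZ, add(Z, Z)))))))
  step 19: S^4(Z)

Answer: SAME — A ⇓ S^4(Z), B ⇓ S^4(Z)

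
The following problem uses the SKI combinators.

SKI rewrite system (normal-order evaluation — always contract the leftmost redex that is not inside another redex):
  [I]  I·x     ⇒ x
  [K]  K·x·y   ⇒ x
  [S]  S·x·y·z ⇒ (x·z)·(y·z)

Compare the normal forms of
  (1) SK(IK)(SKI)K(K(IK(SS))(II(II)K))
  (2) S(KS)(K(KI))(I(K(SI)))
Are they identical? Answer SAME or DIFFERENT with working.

Term A:
  start: SK(IK)(SKI)K(K(IK(SS))(II(II)K))
  step 1: K(SKI)(IK(SKI))K(K(IK(SS))(II(II)K))
  step 2: SKIK(K(IK(SS))(II(II)K))
  step 3: KK(IK)(K(IK(SS))(II(II)K))
  step 4: K(K(IK(SS))(II(II)K))
  step 5: K(IK(SS))
  step 6: K(K(SS))

Term B:
  start: S(KS)(K(KI))(I(K(SI)))
  step 1: KS(I(K(SI)))(K(KI)(I(K(SI))))
  step 2: S(K(KI)(I(K(SI))))
  step 3: S(KI)

Answer: DIFFERENT — A ⇓ K(K(SS)), B ⇓ S(KI)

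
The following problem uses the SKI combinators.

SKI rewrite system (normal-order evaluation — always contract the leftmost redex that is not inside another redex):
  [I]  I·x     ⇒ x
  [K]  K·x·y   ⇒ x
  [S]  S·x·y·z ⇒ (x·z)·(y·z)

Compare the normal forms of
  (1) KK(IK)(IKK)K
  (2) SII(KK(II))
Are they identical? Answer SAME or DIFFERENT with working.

Answer: SAME — A ⇓ KK, B ⇓ KK

Derivation:
Term A:
  start: KK(IK)(IKK)K
  step 1: K(IKK)K
  step 2: IKK
  step 3: KK

Term B:
  start: SII(KK(II))
  step 1: I(KK(II))(I(KK(II)))
  step 2: KK(II)(I(KK(II)))
  step 3: K(I(KK(II)))
  step 4: K(KK(II))
  step 5: KK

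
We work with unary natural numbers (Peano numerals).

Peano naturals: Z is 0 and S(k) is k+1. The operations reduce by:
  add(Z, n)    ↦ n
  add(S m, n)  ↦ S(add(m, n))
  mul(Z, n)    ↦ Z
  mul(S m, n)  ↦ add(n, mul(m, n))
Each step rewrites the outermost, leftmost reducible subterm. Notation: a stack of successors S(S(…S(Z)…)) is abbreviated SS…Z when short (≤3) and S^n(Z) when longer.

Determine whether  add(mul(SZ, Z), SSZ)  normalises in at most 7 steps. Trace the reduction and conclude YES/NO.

Answer: YES — reaches normal form SSZ in 4 ≤ 7 steps

Working:
  start: add(mul(SZ, Z), SSZ)
  step 1: add(add(Z, mul(Z, Z)), SSZ)
  step 2: add(mul(Z, Z), SSZ)
  step 3: add(Z, SSZ)
  step 4: SSZ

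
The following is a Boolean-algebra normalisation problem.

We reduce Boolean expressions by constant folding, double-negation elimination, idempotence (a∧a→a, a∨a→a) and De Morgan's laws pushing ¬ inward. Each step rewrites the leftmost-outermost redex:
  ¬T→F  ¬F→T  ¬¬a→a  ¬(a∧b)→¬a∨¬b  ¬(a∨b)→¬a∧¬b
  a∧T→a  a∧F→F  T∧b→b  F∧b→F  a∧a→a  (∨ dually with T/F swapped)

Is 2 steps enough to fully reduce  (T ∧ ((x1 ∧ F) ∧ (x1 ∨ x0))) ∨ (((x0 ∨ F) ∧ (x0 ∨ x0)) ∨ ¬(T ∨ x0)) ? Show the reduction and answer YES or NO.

Answer: NO — after 2 steps the term is (F ∧ (x1 ∨ x0)) ∨ (((x0 ∨ F) ∧ (x0 ∨ x0)) ∨ ¬(T ∨ x0)), not yet normal

Working:
  start: (T ∧ ((x1 ∧ F) ∧ (x1 ∨ x0))) ∨ (((x0 ∨ F) ∧ (x0 ∨ x0)) ∨ ¬(T ∨ x0))
  step 1: ((x1 ∧ F) ∧ (x1 ∨ x0)) ∨ (((x0 ∨ F) ∧ (x0 ∨ x0)) ∨ ¬(T ∨ x0))
  step 2: (F ∧ (x1 ∨ x0)) ∨ (((x0 ∨ F) ∧ (x0 ∨ x0)) ∨ ¬(T ∨ x0))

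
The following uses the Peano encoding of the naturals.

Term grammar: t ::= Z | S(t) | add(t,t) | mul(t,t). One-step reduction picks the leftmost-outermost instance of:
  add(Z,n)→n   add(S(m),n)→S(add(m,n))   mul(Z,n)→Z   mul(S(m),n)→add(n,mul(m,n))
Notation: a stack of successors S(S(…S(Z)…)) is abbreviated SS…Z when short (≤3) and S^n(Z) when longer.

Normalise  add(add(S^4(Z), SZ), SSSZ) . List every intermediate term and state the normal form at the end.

  start: add(add(S^4(Z), SZ), SSSZ)
  step 1: add(S(add(SSSZ, SZ)), SSSZ)
  step 2: S(add(add(SSSZ, SZ), SSSZ))
  step 3: S(add(S(add(SSZ, SZ)), SSSZ))
  step 4: S(S(add(add(SSZ, SZ), SSSZ)))
  step 5: S(S(add(S(add(SZ, SZ)), SSSZ)))
  step 6: S(S(S(add(add(SZ, SZ), SSSZ))))
  step 7: S(S(S(add(S(add(Z, SZ)), SSSZ))))
  step 8: S(S(S(S(add(add(Z, SZ), SSSZ)))))
  step 9: S(S(S(S(add(SZ, SSSZ)))))
  step 10: S(S(S(S(S(add(Z, SSSZ))))))
  step 11: S^8(Z)

Answer: normal form = S^8(Z)  (in 11 steps)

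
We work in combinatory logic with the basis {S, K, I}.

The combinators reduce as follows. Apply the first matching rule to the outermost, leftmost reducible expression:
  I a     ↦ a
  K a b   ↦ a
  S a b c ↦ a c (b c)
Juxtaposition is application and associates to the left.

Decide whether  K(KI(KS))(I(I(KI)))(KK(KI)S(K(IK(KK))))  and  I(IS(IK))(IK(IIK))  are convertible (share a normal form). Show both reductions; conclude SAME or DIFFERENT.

Term A:
  start: K(KI(KS))(I(I(KI)))(KK(KI)S(K(IK(KK))))
  →1  KI(KS)(KK(KI)S(K(IK(KK))))
  →2  I(KK(KI)S(K(IK(KK))))
  →3  KK(KI)S(K(IK(KK)))
  →4  KS(K(IK(KK)))
  →5  S

Term B:
  start: I(IS(IK))(IK(IIK))
  →1  IS(IK)(IK(IIK))
  →2  S(IK)(IK(IIK))
  →3  SK(IK(IIK))
  →4  SK(K(IIK))
  →5  SK(K(IK))
  →6  SK(KK)

Answer: DIFFERENT — A ⇓ S, B ⇓ SK(KK)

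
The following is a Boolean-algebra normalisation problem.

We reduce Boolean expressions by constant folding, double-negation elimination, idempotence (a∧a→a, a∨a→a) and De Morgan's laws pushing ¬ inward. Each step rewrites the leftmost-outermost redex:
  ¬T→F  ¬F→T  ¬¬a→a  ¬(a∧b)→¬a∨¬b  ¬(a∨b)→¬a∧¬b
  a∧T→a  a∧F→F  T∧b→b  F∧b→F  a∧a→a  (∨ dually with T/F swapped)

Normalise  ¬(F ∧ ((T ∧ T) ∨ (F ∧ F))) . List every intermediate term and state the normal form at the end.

  start: ¬(F ∧ ((T ∧ T) ∨ (F ∧ F)))
  [1] ¬F ∨ ¬((T ∧ T) ∨ (F ∧ F))
  [2] T ∨ ¬((T ∧ T) ∨ (F ∧ F))
  [3] T

Answer: normal form = T  (in 3 steps)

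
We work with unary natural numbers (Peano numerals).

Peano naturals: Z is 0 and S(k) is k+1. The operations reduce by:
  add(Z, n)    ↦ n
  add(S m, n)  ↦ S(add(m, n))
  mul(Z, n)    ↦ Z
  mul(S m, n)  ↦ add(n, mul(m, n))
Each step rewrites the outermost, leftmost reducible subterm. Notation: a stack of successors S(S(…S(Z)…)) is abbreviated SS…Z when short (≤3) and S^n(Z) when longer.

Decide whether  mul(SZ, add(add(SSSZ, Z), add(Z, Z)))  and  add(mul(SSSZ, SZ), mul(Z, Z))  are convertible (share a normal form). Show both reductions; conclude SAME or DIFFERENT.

Answer: SAME — A ⇓ SSSZ, B ⇓ SSSZ

Working:
Term A:
  start: mul(SZ, add(add(SSSZ, Z), add(Z, Z)))
  →1  add(add(add(SSSZ, Z), add(Z, Z)), mul(Z, add(add(SSSZ, Z), add(Z, Z))))
  →2  add(add(S(add(SSZ, Z)), add(Z, Z)), mul(Z, add(add(SSSZ, Z), add(Z, Z))))
  →3  add(S(add(add(SSZ, Z), add(Z, Z))), mul(Z, add(add(SSSZ, Z), add(Z, Z))))
  →4  S(add(add(add(SSZ, Z), add(Z, Z)), mul(Z, add(add(SSSZ, Z), add(Z, Z)))))
  →5  S(add(add(S(add(SZ, Z)), add(Z, Z)), mul(Z, add(add(SSSZ, Z), add(Z, Z)))))
  →6  S(add(S(add(add(SZ, Z), add(Z, Z))), mul(Z, add(add(SSSZ, Z), add(Z, Z)))))
  →7  S(S(add(add(add(SZ, Z), add(Z, Z)), mul(Z, add(add(SSSZ, Z), add(Z, Z))))))
  →8  S(S(add(add(S(add(Z, Z)), add(Z, Z)), mul(Z, add(add(SSSZ, Z), add(Z, Z))))))
  →9  S(S(add(S(add(add(Z, Z), add(Z, Z))), mul(Z, add(add(SSSZ, Z), add(Z, Z))))))
  →10  S(S(S(add(add(add(Z, Z), add(Z, Z)), mul(Z, add(add(SSSZ, Z), add(Z, Z)))))))
  →11  S(S(S(add(add(Z, add(Z, Z)), mul(Z, add(add(SSSZ, Z), add(Z, Z)))))))
  →12  S(S(S(add(add(Z, Z), mul(Z, add(add(SSSZ, Z), add(Z, Z)))))))
  →13  S(S(S(add(Z, mul(Z, add(add(SSSZ, Z), add(Z, Z)))))))
  →14  S(S(S(mul(Z, add(add(SSSZ, Z), add(Z, Z))))))
  →15  SSSZ

Term B:
  start: add(mul(SSSZ, SZ), mul(Z, Z))
  →1  add(add(SZ, mul(SSZ, SZ)), mul(Z, Z))
  →2  add(S(add(Z, mul(SSZ, SZ))), mul(Z, Z))
  →3  S(add(add(Z, mul(SSZ, SZ)), mul(Z, Z)))
  →4  S(add(mul(SSZ, SZ), mul(Z, Z)))
  →5  S(add(add(SZ, mul(SZ, SZ)), mul(Z, Z)))
  →6  S(add(S(add(Z, mul(SZ, SZ))), mul(Z, Z)))
  →7  S(S(add(add(Z, mul(SZ, SZ)), mul(Z, Z))))
  →8  S(S(add(mul(SZ, SZ), mul(Z, Z))))
  →9  S(S(add(add(SZ, mul(Z, SZ)), mul(Z, Z))))
  →10  S(S(add(S(add(Z, mul(Z, SZ))), mul(Z, Z))))
  →11  S(S(S(add(add(Z, mul(Z, SZ)), mul(Z, Z)))))
  →12  S(S(S(add(mul(Z, SZ), mul(Z, Z)))))
  →13  S(S(S(add(Z, mul(Z, Z)))))
  →14  S(S(S(mul(Z, Z))))
  →15  SSSZ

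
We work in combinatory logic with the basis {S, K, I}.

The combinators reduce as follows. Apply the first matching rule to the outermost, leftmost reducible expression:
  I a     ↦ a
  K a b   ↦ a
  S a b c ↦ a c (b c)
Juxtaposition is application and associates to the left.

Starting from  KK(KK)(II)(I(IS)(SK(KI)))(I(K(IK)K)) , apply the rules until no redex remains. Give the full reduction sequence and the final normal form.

  start: KK(KK)(II)(I(IS)(SK(KI)))(I(K(IK)K))
  [1] K(II)(I(IS)(SK(KI)))(I(K(IK)K))
  [2] II(I(K(IK)K))
  [3] I(I(K(IK)K))
  [4] I(K(IK)K)
  [5] K(IK)K
  [6] IK
  [7] K

Answer: normal form = K  (in 7 steps)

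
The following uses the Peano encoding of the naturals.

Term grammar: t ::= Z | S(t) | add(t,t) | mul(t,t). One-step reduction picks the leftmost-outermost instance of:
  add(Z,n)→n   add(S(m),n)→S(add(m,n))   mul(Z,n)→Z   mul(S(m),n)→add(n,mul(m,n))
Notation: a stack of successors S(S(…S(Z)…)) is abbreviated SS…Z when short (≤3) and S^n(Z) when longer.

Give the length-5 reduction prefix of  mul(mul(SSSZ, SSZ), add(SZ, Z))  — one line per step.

  start: mul(mul(SSSZ, SSZ), add(SZ, Z))
  →1  mul(add(SSZ, mul(SSZ, SSZ)), add(SZ, Z))
  →2  mul(S(add(SZ, mul(SSZ, SSZ))), add(SZ, Z))
  →3  add(add(SZ, Z), mul(add(SZ, mul(SSZ, SSZ)), add(SZ, Z)))
  →4  add(S(add(Z, Z)), mul(add(SZ, mul(SSZ, SSZ)), add(SZ, Z)))
  →5  S(add(add(Z, Z), mul(add(SZ, mul(SSZ, SSZ)), add(SZ, Z))))

Answer: after 5 steps: S(add(add(Z, Z), mul(add(SZ, mul(SSZ, SSZ)), add(SZ, Z))))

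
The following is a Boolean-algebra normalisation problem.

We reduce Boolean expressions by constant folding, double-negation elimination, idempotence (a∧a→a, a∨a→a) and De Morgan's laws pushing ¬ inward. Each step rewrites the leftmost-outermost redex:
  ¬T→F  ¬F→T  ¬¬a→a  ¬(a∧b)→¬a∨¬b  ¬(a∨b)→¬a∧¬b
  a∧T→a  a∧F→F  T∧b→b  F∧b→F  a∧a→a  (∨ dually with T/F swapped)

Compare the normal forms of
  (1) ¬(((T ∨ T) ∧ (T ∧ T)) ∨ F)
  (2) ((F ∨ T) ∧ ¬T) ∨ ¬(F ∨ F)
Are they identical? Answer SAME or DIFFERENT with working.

Answer: DIFFERENT — A ⇓ F, B ⇓ T

Derivation:
Term A:
  start: ¬(((T ∨ T) ∧ (T ∧ T)) ∨ F)
  step 1: ¬((T ∨ T) ∧ (T ∧ T)) ∧ ¬F
  step 2: (¬(T ∨ T) ∨ ¬(T ∧ T)) ∧ ¬F
  step 3: ((¬T ∧ ¬T) ∨ ¬(T ∧ T)) ∧ ¬F
  step 4: (¬T ∨ ¬(T ∧ T)) ∧ ¬F
  step 5: (F ∨ ¬(T ∧ T)) ∧ ¬F
  step 6: ¬(T ∧ T) ∧ ¬F
  step 7: (¬T ∨ ¬T) ∧ ¬F
  step 8: ¬T ∧ ¬F
  step 9: F ∧ ¬F
  step 10: F

Term B:
  start: ((F ∨ T) ∧ ¬T) ∨ ¬(F ∨ F)
  step 1: (T ∧ ¬T) ∨ ¬(F ∨ F)
  step 2: ¬T ∨ ¬(F ∨ F)
  step 3: F ∨ ¬(F ∨ F)
  step 4: ¬(F ∨ F)
  step 5: ¬F ∧ ¬F
  step 6: ¬F
  step 7: T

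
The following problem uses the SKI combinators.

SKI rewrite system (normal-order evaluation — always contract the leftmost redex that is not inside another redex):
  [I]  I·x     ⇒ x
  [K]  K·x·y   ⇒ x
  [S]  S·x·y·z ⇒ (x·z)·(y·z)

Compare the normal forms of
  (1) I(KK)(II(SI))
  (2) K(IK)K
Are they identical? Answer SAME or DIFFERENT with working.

Answer: SAME — A ⇓ K, B ⇓ K

Working:
Term A:
  start: I(KK)(II(SI))
  step 1: KK(II(SI))
  step 2: K

Term B:
  start: K(IK)K
  step 1: IK
  step 2: K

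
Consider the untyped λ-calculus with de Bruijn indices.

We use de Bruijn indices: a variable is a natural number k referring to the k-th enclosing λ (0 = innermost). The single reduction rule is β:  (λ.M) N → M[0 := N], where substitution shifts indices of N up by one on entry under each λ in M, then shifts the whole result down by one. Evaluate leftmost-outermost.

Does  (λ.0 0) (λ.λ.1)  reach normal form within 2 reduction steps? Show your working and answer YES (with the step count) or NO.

  start: (λ.0 0) (λ.λ.1)
  step 1: (λ.λ.1) (λ.λ.1)
  step 2: λ.λ.λ.1

Answer: YES — reaches normal form λ.λ.λ.1 in 2 ≤ 2 steps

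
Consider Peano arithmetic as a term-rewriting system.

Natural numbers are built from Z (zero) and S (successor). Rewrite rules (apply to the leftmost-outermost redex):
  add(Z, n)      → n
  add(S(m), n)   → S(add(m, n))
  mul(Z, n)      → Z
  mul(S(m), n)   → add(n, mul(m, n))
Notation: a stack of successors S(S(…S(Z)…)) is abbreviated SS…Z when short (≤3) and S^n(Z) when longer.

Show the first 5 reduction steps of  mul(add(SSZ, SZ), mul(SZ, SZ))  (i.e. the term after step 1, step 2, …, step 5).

  start: mul(add(SSZ, SZ), mul(SZ, SZ))
  step 1: mul(S(add(SZ, SZ)), mul(SZ, SZ))
  step 2: add(mul(SZ, SZ), mul(add(SZ, SZ), mul(SZ, SZ)))
  step 3: add(add(SZ, mul(Z, SZ)), mul(add(SZ, SZ), mul(SZ, SZ)))
  step 4: add(S(add(Z, mul(Z, SZ))), mul(add(SZ, SZ), mul(SZ, SZ)))
  step 5: S(add(add(Z, mul(Z, SZ)), mul(add(SZ, SZ), mul(SZ, SZ))))

Answer: after 5 steps: S(add(add(Z, mul(Z, SZ)), mul(add(SZ, SZ), mul(SZ, SZ))))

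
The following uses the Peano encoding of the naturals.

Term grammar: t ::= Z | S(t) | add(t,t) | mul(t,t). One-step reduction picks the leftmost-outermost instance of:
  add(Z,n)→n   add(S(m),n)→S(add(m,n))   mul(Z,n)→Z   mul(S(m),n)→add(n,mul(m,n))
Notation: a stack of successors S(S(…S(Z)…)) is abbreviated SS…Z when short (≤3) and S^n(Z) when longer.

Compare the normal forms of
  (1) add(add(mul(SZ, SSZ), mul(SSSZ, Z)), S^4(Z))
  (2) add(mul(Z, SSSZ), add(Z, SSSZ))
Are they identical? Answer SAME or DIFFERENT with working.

Answer: DIFFERENT — A ⇓ S^6(Z), B ⇓ SSSZ

Reduction:
Term A:
  start: add(add(mul(SZ, SSZ), mul(SSSZ, Z)), S^4(Z))
  step 1: add(add(add(SSZ, mul(Z, SSZ)), mul(SSSZ, Z)), S^4(Z))
  step 2: add(add(S(add(SZ, mul(Z, SSZ))), mul(SSSZ, Z)), S^4(Z))
  step 3: add(S(add(add(SZ, mul(Z, SSZ)), mul(SSSZ, Z))), S^4(Z))
  step 4: S(add(add(add(SZ, mul(Z, SSZ)), mul(SSSZ, Z)), S^4(Z)))
  step 5: S(add(add(S(add(Z, mul(Z, SSZ))), mul(SSSZ, Z)), S^4(Z)))
  step 6: S(add(S(add(add(Z, mul(Z, SSZ)), mul(SSSZ, Z))), S^4(Z)))
  step 7: S(S(add(add(add(Z, mul(Z, SSZ)), mul(SSSZ, Z)), S^4(Z))))
  step 8: S(S(add(add(mul(Z, SSZ), mul(SSSZ, Z)), S^4(Z))))
  step 9: S(S(add(add(Z, mul(SSSZ, Z)), S^4(Z))))
  step 10: S(S(add(mul(SSSZ, Z), S^4(Z))))
  step 11: S(S(add(add(Z, mul(SSZ, Z)), S^4(Z))))
  step 12: S(S(add(mul(SSZ, Z), S^4(Z))))
  step 13: S(S(add(add(Z, mul(SZ, Z)), S^4(Z))))
  step 14: S(S(add(mul(SZ, Z), S^4(Z))))
  step 15: S(S(add(add(Z, mul(Z, Z)), S^4(Z))))
  step 16: S(S(add(mul(Z, Z), S^4(Z))))
  step 17: S(S(add(Z, S^4(Z))))
  step 18: S^6(Z)

Term B:
  start: add(mul(Z, SSSZ), add(Z, SSSZ))
  step 1: add(Z, add(Z, SSSZ))
  step 2: add(Z, SSSZ)
  step 3: SSSZ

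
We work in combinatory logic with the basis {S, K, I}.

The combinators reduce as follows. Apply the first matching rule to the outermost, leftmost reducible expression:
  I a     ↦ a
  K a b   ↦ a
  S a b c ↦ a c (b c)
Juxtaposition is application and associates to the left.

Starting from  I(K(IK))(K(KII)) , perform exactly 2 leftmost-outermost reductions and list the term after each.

Answer: after 2 steps: IK

Derivation:
  start: I(K(IK))(K(KII))
  [1] K(IK)(K(KII))
  [2] IK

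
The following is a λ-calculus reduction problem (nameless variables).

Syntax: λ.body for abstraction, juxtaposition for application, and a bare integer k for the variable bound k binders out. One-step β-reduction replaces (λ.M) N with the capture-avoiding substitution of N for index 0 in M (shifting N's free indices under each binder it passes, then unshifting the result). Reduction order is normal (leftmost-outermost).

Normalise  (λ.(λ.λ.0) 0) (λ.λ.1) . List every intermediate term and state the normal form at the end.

Answer: normal form = λ.0  (in 2 steps)

Working:
  start: (λ.(λ.λ.0) 0) (λ.λ.1)
  step 1: (λ.λ.0) (λ.λ.1)
  step 2: λ.0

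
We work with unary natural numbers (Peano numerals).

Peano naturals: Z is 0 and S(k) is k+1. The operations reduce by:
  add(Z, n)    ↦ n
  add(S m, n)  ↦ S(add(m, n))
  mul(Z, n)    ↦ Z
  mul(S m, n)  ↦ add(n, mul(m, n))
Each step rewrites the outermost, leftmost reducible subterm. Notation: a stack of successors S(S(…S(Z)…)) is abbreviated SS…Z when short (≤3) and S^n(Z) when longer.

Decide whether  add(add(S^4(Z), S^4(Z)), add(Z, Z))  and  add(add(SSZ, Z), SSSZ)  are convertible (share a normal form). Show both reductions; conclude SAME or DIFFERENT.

Term A:
  start: add(add(S^4(Z), S^4(Z)), add(Z, Z))
  [1] add(S(add(SSSZ, S^4(Z))), add(Z, Z))
  [2] S(add(add(SSSZ, S^4(Z)), add(Z, Z)))
  [3] S(add(S(add(SSZ, S^4(Z))), add(Z, Z)))
  [4] S(S(add(add(SSZ, S^4(Z)), add(Z, Z))))
  [5] S(S(add(S(add(SZ, S^4(Z))), add(Z, Z))))
  [6] S(S(S(add(add(SZ, S^4(Z)), add(Z, Z)))))
  [7] S(S(S(add(S(add(Z, S^4(Z))), add(Z, Z)))))
  [8] S(S(S(S(add(add(Z, S^4(Z)), add(Z, Z))))))
  [9] S(S(S(S(add(S^4(Z), add(Z, Z))))))
  [10] S(S(S(S(S(add(SSSZ, add(Z, Z)))))))
  [11] S(S(S(S(S(S(add(SSZ, add(Z, Z))))))))
  [12] S(S(S(S(S(S(S(add(SZ, add(Z, Z)))))))))
  [13] S(S(S(S(S(S(S(S(add(Z, add(Z, Z))))))))))
  [14] S(S(S(S(S(S(S(S(add(Z, Z)))))))))
  [15] S^8(Z)

Term B:
  start: add(add(SSZ, Z), SSSZ)
  [1] add(S(add(SZ, Z)), SSSZ)
  [2] S(add(add(SZ, Z), SSSZ))
  [3] S(add(S(add(Z, Z)), SSSZ))
  [4] S(S(add(add(Z, Z), SSSZ)))
  [5] S(S(add(Z, SSSZ)))
  [6] S^5(Z)

Answer: DIFFERENT — A ⇓ S^8(Z), B ⇓ S^5(Z)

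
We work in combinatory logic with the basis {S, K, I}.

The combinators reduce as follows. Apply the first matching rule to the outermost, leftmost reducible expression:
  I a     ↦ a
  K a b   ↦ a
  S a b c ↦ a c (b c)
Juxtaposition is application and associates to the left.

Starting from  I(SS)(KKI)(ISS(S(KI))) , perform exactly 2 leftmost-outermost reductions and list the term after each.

Answer: after 2 steps: S(ISS(S(KI)))(KKI(ISS(S(KI))))

Reduction:
  start: I(SS)(KKI)(ISS(S(KI)))
  →1  SS(KKI)(ISS(S(KI)))
  →2  S(ISS(S(KI)))(KKI(ISS(S(KI))))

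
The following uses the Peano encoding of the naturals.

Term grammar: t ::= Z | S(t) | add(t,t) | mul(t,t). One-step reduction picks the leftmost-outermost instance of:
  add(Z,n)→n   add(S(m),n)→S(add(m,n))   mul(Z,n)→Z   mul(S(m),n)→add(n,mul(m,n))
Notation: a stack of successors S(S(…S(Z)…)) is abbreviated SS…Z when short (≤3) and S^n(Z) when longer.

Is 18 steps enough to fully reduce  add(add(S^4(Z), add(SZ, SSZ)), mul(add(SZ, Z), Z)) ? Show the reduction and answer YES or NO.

  start: add(add(S^4(Z), add(SZ, SSZ)), mul(add(SZ, Z), Z))
  →1  add(S(add(SSSZ, add(SZ, SSZ))), mul(add(SZ, Z), Z))
  →2  S(add(add(SSSZ, add(SZ, SSZ)), mul(add(SZ, Z), Z)))
  →3  S(add(S(add(SSZ, add(SZ, SSZ))), mul(add(SZ, Z), Z)))
  →4  S(S(add(add(SSZ, add(SZ, SSZ)), mul(add(SZ, Z), Z))))
  →5  S(S(add(S(add(SZ, add(SZ, SSZ))), mul(add(SZ, Z), Z))))
  →6  S(S(S(add(add(SZ, add(SZ, SSZ)), mul(add(SZ, Z), Z)))))
  →7  S(S(S(add(S(add(Z, add(SZ, SSZ))), mul(add(SZ, Z), Z)))))
  →8  S(S(S(S(add(add(Z, add(SZ, SSZ)), mul(add(SZ, Z), Z))))))
  →9  S(S(S(S(add(add(SZ, SSZ), mul(add(SZ, Z), Z))))))
  →10  S(S(S(S(add(S(add(Z, SSZ)), mul(add(SZ, Z), Z))))))
  →11  S(S(S(S(S(add(add(Z, SSZ), mul(add(SZ, Z), Z)))))))
  →12  S(S(S(S(S(add(SSZ, mul(add(SZ, Z), Z)))))))
  →13  S(S(S(S(S(S(add(SZ, mul(add(SZ, Z), Z))))))))
  →14  S(S(S(S(S(S(S(add(Z, mul(add(SZ, Z), Z)))))))))
  →15  S(S(S(S(S(S(S(mul(add(SZ, Z), Z))))))))
  →16  S(S(S(S(S(S(S(mul(S(add(Z, Z)), Z))))))))
  →17  S(S(S(S(S(S(S(add(Z, mul(add(Z, Z), Z)))))))))
  →18  S(S(S(S(S(S(S(mul(add(Z, Z), Z))))))))

Answer: NO — after 18 steps the term is S(S(S(S(S(S(S(mul(add(Z, Z), Z)))))))), not yet normal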